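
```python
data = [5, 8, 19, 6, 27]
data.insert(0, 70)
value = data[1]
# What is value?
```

Trace:
`data = [5, 8, 19, 6, 27]` → data = [5, 8, 19, 6, 27]
`data.insert(0, 70)` → data = [70, 5, 8, 19, 6, 27]
`value = data[1]` → value = 5
So value = 5

Answer: 5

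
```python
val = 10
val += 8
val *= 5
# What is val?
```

Trace:
`val = 10` → val = 10
`val += 8` → val = 18
`val *= 5` → val = 90
So val = 90

Answer: 90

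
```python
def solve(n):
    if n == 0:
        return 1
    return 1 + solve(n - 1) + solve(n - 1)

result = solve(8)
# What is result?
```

solve(n) = 1 + 2·solve(n-1), solve(0)=1. Closed form: (1+1)·2^8 - 1 = 511.

Answer: 511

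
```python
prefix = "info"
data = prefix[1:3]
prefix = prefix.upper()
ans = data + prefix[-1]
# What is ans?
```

Trace:
`prefix = "info"` → prefix = 'info'
`data = prefix[1:3]` → data = 'nf'
`prefix = prefix.upper()` → prefix = 'INFO'
`ans = data + prefix[-1]` → ans = 'nfO'
So ans = 'nfO'

Answer: 'nfO'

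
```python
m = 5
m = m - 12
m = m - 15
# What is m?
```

Trace:
`m = 5` → m = 5
`m = m - 12` → m = -7
`m = m - 15` → m = -22
So m = -22

Answer: -22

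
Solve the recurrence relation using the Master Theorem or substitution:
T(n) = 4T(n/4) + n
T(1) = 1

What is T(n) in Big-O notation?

By Master Theorem: a=4, b=4, f(n)=n. Since log_4(4) = 1 and f(n) = Θ(n^1), Case 2 applies. T(n) = O(n log n).

Answer: O(n log n)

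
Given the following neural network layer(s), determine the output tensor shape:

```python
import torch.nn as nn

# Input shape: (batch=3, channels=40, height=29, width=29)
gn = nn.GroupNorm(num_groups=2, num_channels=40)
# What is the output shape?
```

Input: (3, 40, 29, 29) -> Output: (3, 40, 29, 29)

Answer: (3, 40, 29, 29)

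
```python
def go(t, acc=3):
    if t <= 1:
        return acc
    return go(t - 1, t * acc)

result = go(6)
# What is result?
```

Accumulator trace (n, acc): (6, 3) -> (5, 18) -> (4, 90) -> (3, 360) -> (2, 1080) -> (1, 2160) -> return 2160

Answer: 2160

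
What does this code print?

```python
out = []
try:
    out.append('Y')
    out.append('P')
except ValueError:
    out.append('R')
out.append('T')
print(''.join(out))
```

Execution trace: 'Y' (try body) → 'P' (try body, no exception) → 'T' (after the try/except). Output: YPT

Answer: YPT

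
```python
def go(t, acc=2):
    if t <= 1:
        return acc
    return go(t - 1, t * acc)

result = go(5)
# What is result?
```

Accumulator trace (n, acc): (5, 2) -> (4, 10) -> (3, 40) -> (2, 120) -> (1, 240) -> return 240

Answer: 240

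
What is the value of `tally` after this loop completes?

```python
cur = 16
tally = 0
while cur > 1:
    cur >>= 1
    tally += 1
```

Count right shifts until 1
`tally` takes the values: 0 → 1 → 2 → 3 → 4

Answer: 4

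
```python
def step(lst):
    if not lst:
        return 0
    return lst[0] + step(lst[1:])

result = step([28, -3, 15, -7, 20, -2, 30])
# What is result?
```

28 + (-3) + 15 + (-7) + 20 + (-2) + 30 + 0 = 81

Answer: 81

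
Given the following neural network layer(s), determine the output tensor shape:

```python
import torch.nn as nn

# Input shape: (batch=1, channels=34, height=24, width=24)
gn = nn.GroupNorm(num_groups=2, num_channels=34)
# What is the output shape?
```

Input: (1, 34, 24, 24) -> Output: (1, 34, 24, 24)

Answer: (1, 34, 24, 24)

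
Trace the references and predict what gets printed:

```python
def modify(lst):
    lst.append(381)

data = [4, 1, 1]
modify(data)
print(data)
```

Key concept: function modifies passed list.
Step by step:
`data = [4, 1, 1]` → data = [4, 1, 1]
`modify(data)` → data = [4, 1, 1, 381]
`print(data)` → prints [4, 1, 1, 381]

Answer: [4, 1, 1, 381]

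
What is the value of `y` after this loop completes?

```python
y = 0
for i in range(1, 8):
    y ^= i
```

XOR of 1 to 7
`y` takes the values: 0 → 1 → 3 → 0 → 4 → 1 → 7 → 0

Answer: 0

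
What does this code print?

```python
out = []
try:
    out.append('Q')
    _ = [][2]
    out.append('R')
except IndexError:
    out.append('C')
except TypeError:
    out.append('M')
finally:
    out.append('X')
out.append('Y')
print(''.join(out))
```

Execution trace: 'Q' (try body) → 'C' (except IndexError) → 'X' (finally) → 'Y' (after the try/except). Output: QCXY

Answer: QCXY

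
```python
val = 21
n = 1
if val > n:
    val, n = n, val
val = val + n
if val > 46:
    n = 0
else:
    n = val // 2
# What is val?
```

Trace:
`val = 21` → val = 21
`n = 1` → n = 1
`if val > n: ...` → val > n is True → val = 1; n = 21
`val = val + n` → val = 22
`if val > 46: ...` → val > 46 is False, take else branch → n = 11
So val = 22

Answer: 22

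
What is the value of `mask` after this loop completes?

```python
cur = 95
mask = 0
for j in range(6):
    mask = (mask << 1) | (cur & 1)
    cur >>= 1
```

Reverse lowest 6 bits of 95
`mask` takes the values: 0 → 1 → 3 → 7 → 15 → 31 → 62

Answer: 62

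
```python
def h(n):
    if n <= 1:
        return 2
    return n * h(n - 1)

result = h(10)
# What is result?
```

h(10) = 10 * 9 * 8 * 7 * 6 * 5 * 4 * 3 * 2 * 2 = 7257600

Answer: 7257600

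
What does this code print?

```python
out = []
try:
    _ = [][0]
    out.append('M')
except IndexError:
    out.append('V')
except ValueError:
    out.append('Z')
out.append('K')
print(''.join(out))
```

Execution trace: 'V' (except IndexError) → 'K' (after the try/except). Output: VK

Answer: VK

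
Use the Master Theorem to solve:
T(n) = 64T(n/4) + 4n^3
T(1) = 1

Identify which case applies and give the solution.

a=64, b=4, f(n)=4n^3. log_4(64) = 3. Since c=3 = 3, Case 2 applies: T(n) = Θ(n^log_b(a) · log n) = O(n^3 log n).

Answer: O(n^3 log n) - Case 2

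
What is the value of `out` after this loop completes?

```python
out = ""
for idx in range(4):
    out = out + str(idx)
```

Concatenate digits 0 to 3
`out` takes the values: "" → "0" → "01" → "012" → "0123"

Answer: "0123"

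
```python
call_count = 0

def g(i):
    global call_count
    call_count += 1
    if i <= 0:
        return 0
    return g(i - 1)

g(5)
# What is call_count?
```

Linear recursion stepping by 1: 6 calls from i=5 down to ≤0.

Answer: 6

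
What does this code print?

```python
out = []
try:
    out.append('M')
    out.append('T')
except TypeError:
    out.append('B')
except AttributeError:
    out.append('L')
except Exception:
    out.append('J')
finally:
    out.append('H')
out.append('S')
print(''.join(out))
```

Execution trace: 'M' (try body) → 'T' (try body, no exception) → 'H' (finally) → 'S' (after the try/except). Output: MTHS

Answer: MTHS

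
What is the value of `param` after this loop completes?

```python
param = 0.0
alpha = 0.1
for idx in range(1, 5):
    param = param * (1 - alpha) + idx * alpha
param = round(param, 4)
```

Moving average with lr=0.1
`param` takes the values: 0.0 → 0.1 → 0.29 → 0.561 → 0.9049

Answer: 0.9049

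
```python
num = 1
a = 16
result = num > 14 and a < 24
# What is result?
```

Trace:
`num = 1` → num = 1
`a = 16` → a = 16
`result = num > 14 and a < 24` → result = False
So result = False

Answer: False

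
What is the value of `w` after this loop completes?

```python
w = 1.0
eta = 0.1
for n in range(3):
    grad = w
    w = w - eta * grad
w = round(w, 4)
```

Gradient descent: w = 1.0 * (1 - 0.1)^3
`w` takes the values: 1.0 → 0.9 → 0.81 → 0.729

Answer: 0.729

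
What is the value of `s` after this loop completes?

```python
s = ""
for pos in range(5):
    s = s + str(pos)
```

Concatenate digits 0 to 4
`s` takes the values: "" → "0" → "01" → "012" → "0123" → "01234"

Answer: "01234"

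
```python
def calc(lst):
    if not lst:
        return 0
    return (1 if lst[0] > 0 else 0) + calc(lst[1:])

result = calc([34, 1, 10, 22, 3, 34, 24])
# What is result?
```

Count of positive elements in [34, 1, 10, 22, 3, 34, 24] = 7

Answer: 7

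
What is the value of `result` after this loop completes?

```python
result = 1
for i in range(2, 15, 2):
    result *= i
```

Product of even numbers 2 to 14
`result` takes the values: 1 → 2 → 8 → 48 → 384 → 3840 → 46080 → 645120

Answer: 645120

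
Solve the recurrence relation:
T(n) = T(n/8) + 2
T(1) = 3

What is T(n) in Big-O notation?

Each step divides n by 8 and adds 2. After log_8(n) steps we reach T(1)=3. So T(n) = 2·log_8(n) + 3 = O(log n).

Answer: O(log n)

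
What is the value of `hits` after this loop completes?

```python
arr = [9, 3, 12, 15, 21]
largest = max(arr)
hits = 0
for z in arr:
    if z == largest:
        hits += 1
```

Count of max value 21 in [9, 3, 12, 15, 21]
`hits` takes the values: 0 → 1

Answer: 1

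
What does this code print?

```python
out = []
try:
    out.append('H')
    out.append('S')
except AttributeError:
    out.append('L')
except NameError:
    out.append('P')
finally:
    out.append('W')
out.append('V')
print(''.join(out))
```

Execution trace: 'H' (try body) → 'S' (try body, no exception) → 'W' (finally) → 'V' (after the try/except). Output: HSWV

Answer: HSWV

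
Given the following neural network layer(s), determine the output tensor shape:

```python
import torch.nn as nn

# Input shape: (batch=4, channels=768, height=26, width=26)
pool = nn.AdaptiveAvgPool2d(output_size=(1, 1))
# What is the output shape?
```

Input: (4, 768, 26, 26) -> Output: (4, 768, 1, 1)

Answer: (4, 768, 1, 1)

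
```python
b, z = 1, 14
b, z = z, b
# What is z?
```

Trace:
`b, z = 1, 14` → b = 1; z = 14
`b, z = z, b` → b = 14; z = 1
So z = 1

Answer: 1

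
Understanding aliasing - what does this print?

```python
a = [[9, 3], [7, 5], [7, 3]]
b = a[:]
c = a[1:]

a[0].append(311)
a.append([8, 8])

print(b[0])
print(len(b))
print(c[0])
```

Key concept: slice with nested mutation.
Step by step:
`a = [[9, 3], [7, 5], [7, 3]]` → a = [[9, 3], [7, 5], [7, 3]]
`b = a[:]` → b = [[9, 3], [7, 5], [7, 3]]
`c = a[1:]` → c = [[7, 5], [7, 3]]
`a[0].append(311)` → a = [[9, 3, 311], [7, 5], [7, 3]]; b = [[9, 3, 311], [7, 5], [7, 3]]
`a.append([8, 8])` → a = [[9, 3, 311], [7, 5], [7, 3], [8, 8]]
`print(b[0])` → prints [9, 3, 311]
`print(len(b))` → prints 3
`print(c[0])` → prints [7, 5]

Answer:
[9, 3, 311]
3
[7, 5]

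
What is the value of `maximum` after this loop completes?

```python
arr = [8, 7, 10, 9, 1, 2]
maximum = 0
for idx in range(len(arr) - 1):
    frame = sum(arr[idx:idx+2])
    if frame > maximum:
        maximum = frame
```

Max sum of 2-element window in [8, 7, 10, 9, 1, 2]
`maximum` takes the values: 0 → 15 → 17 → 19

Answer: 19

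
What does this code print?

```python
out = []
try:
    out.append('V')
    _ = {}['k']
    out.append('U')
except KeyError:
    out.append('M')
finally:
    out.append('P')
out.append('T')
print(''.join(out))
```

Execution trace: 'V' (try body) → 'M' (except KeyError) → 'P' (finally) → 'T' (after the try/except). Output: VMPT

Answer: VMPT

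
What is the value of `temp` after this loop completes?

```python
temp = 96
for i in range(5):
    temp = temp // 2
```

Halve 5 times: 96 // 2^5 = 3
`temp` takes the values: 96 → 48 → 24 → 12 → 6 → 3

Answer: 3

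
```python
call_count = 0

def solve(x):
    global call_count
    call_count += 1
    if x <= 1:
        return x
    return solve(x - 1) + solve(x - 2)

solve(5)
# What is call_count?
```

Calls(x) = 1 + Calls(x-1) + Calls(x-2); Calls(0)=Calls(1)=1. For x=5 this gives 15.

Answer: 15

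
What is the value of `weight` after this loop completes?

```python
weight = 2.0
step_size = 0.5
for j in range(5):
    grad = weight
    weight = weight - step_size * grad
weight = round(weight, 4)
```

Gradient descent: w = 2.0 * (1 - 0.5)^5
`weight` takes the values: 2.0 → 1.0 → 0.5 → 0.25 → 0.125 → 0.0625

Answer: 0.0625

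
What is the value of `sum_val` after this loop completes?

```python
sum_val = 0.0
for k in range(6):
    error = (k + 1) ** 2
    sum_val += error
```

Sum of squared losses 1² + 2² + ... + 6²
`sum_val` takes the values: 0.0 → 1.0 → 5.0 → 14.0 → 30.0 → 55.0 → 91.0

Answer: 91.0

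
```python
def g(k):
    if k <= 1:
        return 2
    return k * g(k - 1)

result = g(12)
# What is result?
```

g(12) = 12 * 11 * 10 * 9 * 8 * 7 * 6 * 5 * 4 * 3 * 2 * 2 = 958003200

Answer: 958003200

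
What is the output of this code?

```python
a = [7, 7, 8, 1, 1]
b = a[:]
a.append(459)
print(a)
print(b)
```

Key concept: slice [:] creates copy.
Step by step:
`a = [7, 7, 8, 1, 1]` → a = [7, 7, 8, 1, 1]
`b = a[:]` → b = [7, 7, 8, 1, 1]
`a.append(459)` → a = [7, 7, 8, 1, 1, 459]
`print(a)` → prints [7, 7, 8, 1, 1, 459]
`print(b)` → prints [7, 7, 8, 1, 1]

Answer:
[7, 7, 8, 1, 1, 459]
[7, 7, 8, 1, 1]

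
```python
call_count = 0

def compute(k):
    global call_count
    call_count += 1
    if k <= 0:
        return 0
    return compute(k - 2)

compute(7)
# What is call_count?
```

Linear recursion stepping by 2: 5 calls from k=7 down to ≤0.

Answer: 5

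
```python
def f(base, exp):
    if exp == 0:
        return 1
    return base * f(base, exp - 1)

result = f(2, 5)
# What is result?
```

f(2, 5) = 2 * 2 * 2 * 2 * 2 = 32

Answer: 32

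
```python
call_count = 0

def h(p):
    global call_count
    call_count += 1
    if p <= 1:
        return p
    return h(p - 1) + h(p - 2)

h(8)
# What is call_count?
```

Calls(p) = 1 + Calls(p-1) + Calls(p-2); Calls(0)=Calls(1)=1. For p=8 this gives 67.

Answer: 67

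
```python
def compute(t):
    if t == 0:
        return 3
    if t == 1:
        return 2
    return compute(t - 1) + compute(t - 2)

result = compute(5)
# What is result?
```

Build up from base cases: compute(0)=3, compute(1)=2, compute(2)=5, compute(3)=7, compute(4)=12, compute(5)=19

Answer: 19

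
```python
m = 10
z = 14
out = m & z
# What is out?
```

Trace:
`m = 10` → m = 10
`z = 14` → z = 14
`out = m & z` → out = 10
So out = 10

Answer: 10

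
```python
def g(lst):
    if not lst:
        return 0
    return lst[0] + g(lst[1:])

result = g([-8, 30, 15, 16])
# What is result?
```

(-8) + 30 + 15 + 16 + 0 = 53

Answer: 53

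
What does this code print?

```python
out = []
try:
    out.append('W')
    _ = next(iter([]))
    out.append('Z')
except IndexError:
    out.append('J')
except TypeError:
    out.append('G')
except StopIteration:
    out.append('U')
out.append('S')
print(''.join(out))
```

Execution trace: 'W' (try body) → 'U' (except StopIteration) → 'S' (after the try/except). Output: WUS

Answer: WUS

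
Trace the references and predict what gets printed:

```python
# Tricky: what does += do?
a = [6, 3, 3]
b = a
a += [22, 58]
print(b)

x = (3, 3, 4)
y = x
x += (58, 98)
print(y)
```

Key concept: += behavior differs for mutable vs immutable.
Step by step:
`a = [6, 3, 3]` → a = [6, 3, 3]
`b = a` → b = [6, 3, 3] (same object as a)
`a += [22, 58]` → a = [6, 3, 3, 22, 58] (same object as b); b = [6, 3, 3, 22, 58] (same object as a)
`print(b)` → prints [6, 3, 3, 22, 58]
`x = (3, 3, 4)` → x = (3, 3, 4)
`y = x` → y = (3, 3, 4)
`x += (58, 98)` → x = (3, 3, 4, 58, 98)
`print(y)` → prints (3, 3, 4)

Answer:
[6, 3, 3, 22, 58]
(3, 3, 4)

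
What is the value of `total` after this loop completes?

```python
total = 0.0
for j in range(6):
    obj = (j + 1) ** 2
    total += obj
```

Sum of squared losses 1² + 2² + ... + 6²
`total` takes the values: 0.0 → 1.0 → 5.0 → 14.0 → 30.0 → 55.0 → 91.0

Answer: 91.0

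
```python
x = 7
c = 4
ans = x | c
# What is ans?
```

Trace:
`x = 7` → x = 7
`c = 4` → c = 4
`ans = x | c` → ans = 7
So ans = 7

Answer: 7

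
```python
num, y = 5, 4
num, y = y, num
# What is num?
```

Trace:
`num, y = 5, 4` → num = 5; y = 4
`num, y = y, num` → num = 4; y = 5
So num = 4

Answer: 4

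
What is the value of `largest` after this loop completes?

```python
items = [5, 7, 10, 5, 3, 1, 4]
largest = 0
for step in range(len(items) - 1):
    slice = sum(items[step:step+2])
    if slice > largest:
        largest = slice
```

Max sum of 2-element window in [5, 7, 10, 5, 3, 1, 4]
`largest` takes the values: 0 → 12 → 17

Answer: 17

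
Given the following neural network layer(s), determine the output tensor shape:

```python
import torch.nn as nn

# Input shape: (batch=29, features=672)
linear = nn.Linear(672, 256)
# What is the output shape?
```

Input: (29, 672) -> Output: (29, 256)

Answer: (29, 256)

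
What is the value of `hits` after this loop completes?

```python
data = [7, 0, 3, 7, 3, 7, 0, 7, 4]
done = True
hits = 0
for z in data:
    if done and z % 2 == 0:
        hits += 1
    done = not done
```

Count even values at even positions
`hits` takes the values: 0 → 1 → 2

Answer: 2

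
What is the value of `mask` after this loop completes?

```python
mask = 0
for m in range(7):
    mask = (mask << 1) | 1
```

Build 7 consecutive 1-bits: 0b1111111
`mask` takes the values: 0 → 1 → 3 → 7 → 15 → 31 → 63 → 127

Answer: 127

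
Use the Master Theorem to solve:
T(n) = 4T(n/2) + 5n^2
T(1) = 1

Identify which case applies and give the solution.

a=4, b=2, f(n)=5n^2. log_2(4) = 2. Since c=2 = 2, Case 2 applies: T(n) = Θ(n^log_b(a) · log n) = O(n^2 log n).

Answer: O(n^2 log n) - Case 2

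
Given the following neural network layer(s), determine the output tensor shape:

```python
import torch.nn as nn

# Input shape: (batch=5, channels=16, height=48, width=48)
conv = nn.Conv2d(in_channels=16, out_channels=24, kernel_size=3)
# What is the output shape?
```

Input: (5, 16, 48, 48) -> Output: (5, 24, 46, 46)

Answer: (5, 24, 46, 46)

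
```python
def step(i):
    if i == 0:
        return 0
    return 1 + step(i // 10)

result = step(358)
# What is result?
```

Count of digits of 358: 3

Answer: 3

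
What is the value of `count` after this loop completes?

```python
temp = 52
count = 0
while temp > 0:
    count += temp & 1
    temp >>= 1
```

Count set bits in 52 (binary: 0b110100)
`count` takes the values: 0 → 1 → 2 → 3

Answer: 3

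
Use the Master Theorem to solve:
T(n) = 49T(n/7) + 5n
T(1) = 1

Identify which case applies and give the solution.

a=49, b=7, f(n)=5n. log_7(49) = 2. Since c=1 < 2, Case 1 applies: T(n) = Θ(n^log_b(a)) = O(n^2).

Answer: O(n^2) - Case 1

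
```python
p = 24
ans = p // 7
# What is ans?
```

Trace:
`p = 24` → p = 24
`ans = p // 7` → ans = 3
So ans = 3

Answer: 3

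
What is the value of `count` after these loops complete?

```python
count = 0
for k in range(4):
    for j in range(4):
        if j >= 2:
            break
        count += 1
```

Inner breaks at 2, outer runs 4 times
`count` takes the values: 0 → 1 → 2 → 3 → 4 → 5 → 6 → 7 → 8

Answer: 8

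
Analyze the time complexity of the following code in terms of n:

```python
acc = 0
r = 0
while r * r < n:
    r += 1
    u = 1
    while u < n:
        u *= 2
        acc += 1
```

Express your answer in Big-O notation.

Each loop level contributes: √n × log n. Multiplying the contributions gives O(√n log n).

Answer: O(√n log n)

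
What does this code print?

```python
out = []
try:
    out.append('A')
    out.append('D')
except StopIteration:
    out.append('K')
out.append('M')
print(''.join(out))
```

Execution trace: 'A' (try body) → 'D' (try body, no exception) → 'M' (after the try/except). Output: ADM

Answer: ADM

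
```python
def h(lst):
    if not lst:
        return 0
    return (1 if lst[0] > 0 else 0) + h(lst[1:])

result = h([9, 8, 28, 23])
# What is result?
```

Count of positive elements in [9, 8, 28, 23] = 4

Answer: 4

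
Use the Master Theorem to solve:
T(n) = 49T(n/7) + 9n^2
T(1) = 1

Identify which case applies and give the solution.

a=49, b=7, f(n)=9n^2. log_7(49) = 2. Since c=2 = 2, Case 2 applies: T(n) = Θ(n^log_b(a) · log n) = O(n^2 log n).

Answer: O(n^2 log n) - Case 2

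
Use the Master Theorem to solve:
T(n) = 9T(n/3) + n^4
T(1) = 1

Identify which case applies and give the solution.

a=9, b=3, f(n)=n^4. log_3(9) = 2. Since c=4 > 2 and the regularity condition holds (9(n/3)^4 = (9/3^4)n^4 with 9/3^4 < 1), Case 3 applies: T(n) = Θ(f(n)) = O(n^4).

Answer: O(n^4) - Case 3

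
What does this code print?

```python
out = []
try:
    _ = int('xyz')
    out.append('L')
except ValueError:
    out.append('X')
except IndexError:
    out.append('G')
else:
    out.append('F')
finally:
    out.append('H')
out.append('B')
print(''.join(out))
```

Execution trace: 'X' (except ValueError) → 'H' (finally) → 'B' (after the try/except). Output: XHB

Answer: XHB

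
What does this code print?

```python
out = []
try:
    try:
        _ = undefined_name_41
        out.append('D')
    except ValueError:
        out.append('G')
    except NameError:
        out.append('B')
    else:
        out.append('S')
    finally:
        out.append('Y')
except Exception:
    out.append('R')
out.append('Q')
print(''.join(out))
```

Execution trace: 'B' (inner except NameError) → 'Y' (inner finally) → 'Q' (after the try/except). Output: BYQ

Answer: BYQ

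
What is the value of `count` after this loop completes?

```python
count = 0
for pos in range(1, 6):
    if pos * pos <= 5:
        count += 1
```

Count numbers where pos² ≤ 5
`count` takes the values: 0 → 1 → 2

Answer: 2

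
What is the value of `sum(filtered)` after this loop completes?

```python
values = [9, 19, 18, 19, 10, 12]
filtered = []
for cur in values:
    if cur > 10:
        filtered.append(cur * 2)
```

Sum of doubled values > 10
`filtered` takes the values: [] → [38] → [38, 36] → [38, 36, 38] → [38, 36, 38, 24]
So `sum(filtered)` = 136

Answer: 136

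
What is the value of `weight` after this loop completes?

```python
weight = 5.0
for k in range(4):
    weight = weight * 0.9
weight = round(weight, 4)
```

Exponential decay: 5.0 * 0.9^4
`weight` takes the values: 5.0 → 4.5 → 4.05 → 3.645 → 3.2805

Answer: 3.2805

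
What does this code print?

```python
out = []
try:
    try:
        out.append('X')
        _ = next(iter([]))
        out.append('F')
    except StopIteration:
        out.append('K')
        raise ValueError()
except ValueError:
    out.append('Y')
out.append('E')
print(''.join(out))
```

Execution trace: 'X' (inner try body) → 'K' (inner except StopIteration) → 'Y' (outer except ValueError) → 'E' (after the try/except). Output: XKYE

Answer: XKYE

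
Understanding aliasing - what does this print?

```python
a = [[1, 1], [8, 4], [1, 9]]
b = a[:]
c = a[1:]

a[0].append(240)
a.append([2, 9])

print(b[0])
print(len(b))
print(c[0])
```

Key concept: slice with nested mutation.
Step by step:
`a = [[1, 1], [8, 4], [1, 9]]` → a = [[1, 1], [8, 4], [1, 9]]
`b = a[:]` → b = [[1, 1], [8, 4], [1, 9]]
`c = a[1:]` → c = [[8, 4], [1, 9]]
`a[0].append(240)` → a = [[1, 1, 240], [8, 4], [1, 9]]; b = [[1, 1, 240], [8, 4], [1, 9]]
`a.append([2, 9])` → a = [[1, 1, 240], [8, 4], [1, 9], [2, 9]]
`print(b[0])` → prints [1, 1, 240]
`print(len(b))` → prints 3
`print(c[0])` → prints [8, 4]

Answer:
[1, 1, 240]
3
[8, 4]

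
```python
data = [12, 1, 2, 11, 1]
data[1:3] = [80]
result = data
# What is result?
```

Trace:
`data = [12, 1, 2, 11, 1]` → data = [12, 1, 2, 11, 1]
`data[1:3] = [80]` → data = [12, 80, 11, 1]
`result = data` → result = [12, 80, 11, 1]
So result = [12, 80, 11, 1]

Answer: [12, 80, 11, 1]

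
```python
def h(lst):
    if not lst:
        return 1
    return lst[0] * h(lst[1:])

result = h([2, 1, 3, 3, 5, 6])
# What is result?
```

Product over [2, 1, 3, 3, 5, 6] = 2 * 1 * 3 * 3 * 5 * 6 = 540

Answer: 540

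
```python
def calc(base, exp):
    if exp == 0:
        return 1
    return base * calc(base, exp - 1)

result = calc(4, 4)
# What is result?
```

calc(4, 4) = 4 * 4 * 4 * 4 = 256

Answer: 256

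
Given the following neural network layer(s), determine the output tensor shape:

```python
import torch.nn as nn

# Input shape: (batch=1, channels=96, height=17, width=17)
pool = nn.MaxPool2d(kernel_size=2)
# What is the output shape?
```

Input: (1, 96, 17, 17) -> Output: (1, 96, 8, 8)

Answer: (1, 96, 8, 8)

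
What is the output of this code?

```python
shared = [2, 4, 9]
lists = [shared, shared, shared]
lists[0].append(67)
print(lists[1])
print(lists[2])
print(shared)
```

Key concept: list of same reference.
Step by step:
`shared = [2, 4, 9]` → shared = [2, 4, 9]
`lists = [shared, shared, shared]` → lists = [[2, 4, 9], [2, 4, 9], [2, 4, 9]]
`lists[0].append(67)` → shared = [2, 4, 9, 67]; lists = [[2, 4, 9, 67], [2, 4, 9, 67], [2, 4, 9, 67]]
`print(lists[1])` → prints [2, 4, 9, 67]
`print(lists[2])` → prints [2, 4, 9, 67]
`print(shared)` → prints [2, 4, 9, 67]

Answer:
[2, 4, 9, 67]
[2, 4, 9, 67]
[2, 4, 9, 67]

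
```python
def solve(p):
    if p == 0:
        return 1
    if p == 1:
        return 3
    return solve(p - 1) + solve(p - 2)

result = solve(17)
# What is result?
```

Build up from base cases: solve(0)=1, solve(1)=3, solve(2)=4, solve(3)=7, solve(4)=11, solve(5)=18, solve(6)=29, ..., solve(17)=5778

Answer: 5778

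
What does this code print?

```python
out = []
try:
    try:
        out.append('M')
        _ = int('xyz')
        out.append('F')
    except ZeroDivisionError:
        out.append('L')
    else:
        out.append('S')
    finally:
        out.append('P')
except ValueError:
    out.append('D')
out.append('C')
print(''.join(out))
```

Execution trace: 'M' (try body) → 'P' (finally) → 'D' (outer except ValueError) → 'C' (after the try/except). Output: MPDC

Answer: MPDC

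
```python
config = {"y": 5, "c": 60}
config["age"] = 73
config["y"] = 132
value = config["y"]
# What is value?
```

Trace:
`config = {"y": 5, "c": 60}` → config = {'y': 5, 'c': 60}
`config["age"] = 73` → config = {'y': 5, 'c': 60, 'age': 73}
`config["y"] = 132` → config = {'y': 132, 'c': 60, 'age': 73}
`value = config["y"]` → value = 132
So value = 132

Answer: 132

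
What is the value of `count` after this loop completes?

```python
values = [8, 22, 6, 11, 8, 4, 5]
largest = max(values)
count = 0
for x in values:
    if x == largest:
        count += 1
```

Count of max value 22 in [8, 22, 6, 11, 8, 4, 5]
`count` takes the values: 0 → 1

Answer: 1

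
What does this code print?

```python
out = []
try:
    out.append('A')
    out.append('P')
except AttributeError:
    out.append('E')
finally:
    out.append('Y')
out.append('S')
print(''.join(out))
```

Execution trace: 'A' (try body) → 'P' (try body, no exception) → 'Y' (finally) → 'S' (after the try/except). Output: APYS

Answer: APYS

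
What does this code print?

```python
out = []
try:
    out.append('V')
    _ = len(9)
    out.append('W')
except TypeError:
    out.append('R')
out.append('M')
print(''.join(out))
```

Execution trace: 'V' (try body) → 'R' (except TypeError) → 'M' (after the try/except). Output: VRM

Answer: VRM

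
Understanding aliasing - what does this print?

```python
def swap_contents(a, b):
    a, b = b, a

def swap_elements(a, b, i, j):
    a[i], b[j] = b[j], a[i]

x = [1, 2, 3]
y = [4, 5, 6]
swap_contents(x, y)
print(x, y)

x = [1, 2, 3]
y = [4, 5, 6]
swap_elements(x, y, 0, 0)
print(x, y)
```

Key concept: parameter rebinding vs mutation.
Step by step:
`x = [1, 2, 3]` → x = [1, 2, 3]
`y = [4, 5, 6]` → y = [4, 5, 6]
`swap_contents(x, y)` → no visible change to tracked variables
`print(x, y)` → prints [1, 2, 3] [4, 5, 6]
`x = [1, 2, 3]` → x = [1, 2, 3]
`y = [4, 5, 6]` → y = [4, 5, 6]
`swap_elements(x, y, 0, 0)` → x = [4, 2, 3]; y = [1, 5, 6]
`print(x, y)` → prints [4, 2, 3] [1, 5, 6]

Answer:
[1, 2, 3] [4, 5, 6]
[4, 2, 3] [1, 5, 6]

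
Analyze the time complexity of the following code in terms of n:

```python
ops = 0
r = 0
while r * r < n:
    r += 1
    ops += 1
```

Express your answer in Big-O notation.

Each loop level contributes: √n. Multiplying the contributions gives O(√n).

Answer: O(√n)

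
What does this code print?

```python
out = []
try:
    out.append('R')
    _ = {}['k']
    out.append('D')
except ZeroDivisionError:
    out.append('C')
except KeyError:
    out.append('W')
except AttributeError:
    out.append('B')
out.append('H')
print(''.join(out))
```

Execution trace: 'R' (try body) → 'W' (except KeyError) → 'H' (after the try/except). Output: RWH

Answer: RWH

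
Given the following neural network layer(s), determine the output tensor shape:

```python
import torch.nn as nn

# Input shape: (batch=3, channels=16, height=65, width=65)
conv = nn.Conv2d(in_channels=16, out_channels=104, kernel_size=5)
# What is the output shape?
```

Input: (3, 16, 65, 65) -> Output: (3, 104, 61, 61)

Answer: (3, 104, 61, 61)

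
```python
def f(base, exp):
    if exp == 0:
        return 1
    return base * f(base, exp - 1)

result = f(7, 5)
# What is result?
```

f(7, 5) = 7 * 7 * 7 * 7 * 7 = 16807

Answer: 16807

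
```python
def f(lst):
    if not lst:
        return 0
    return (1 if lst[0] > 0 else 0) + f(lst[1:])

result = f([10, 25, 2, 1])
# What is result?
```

Count of positive elements in [10, 25, 2, 1] = 4

Answer: 4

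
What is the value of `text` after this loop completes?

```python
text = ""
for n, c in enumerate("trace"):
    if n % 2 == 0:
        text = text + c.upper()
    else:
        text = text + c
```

Uppercase even positions in 'trace'
`text` takes the values: "" → "T" → "Tr" → "TrA" → "TrAc" → "TrAcE"

Answer: "TrAcE"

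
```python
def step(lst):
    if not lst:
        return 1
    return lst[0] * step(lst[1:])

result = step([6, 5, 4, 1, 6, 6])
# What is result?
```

Product over [6, 5, 4, 1, 6, 6] = 6 * 5 * 4 * 1 * 6 * 6 = 4320

Answer: 4320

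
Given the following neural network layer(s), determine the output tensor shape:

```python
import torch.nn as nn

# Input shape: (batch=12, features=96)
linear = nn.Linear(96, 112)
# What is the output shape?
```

Input: (12, 96) -> Output: (12, 112)

Answer: (12, 112)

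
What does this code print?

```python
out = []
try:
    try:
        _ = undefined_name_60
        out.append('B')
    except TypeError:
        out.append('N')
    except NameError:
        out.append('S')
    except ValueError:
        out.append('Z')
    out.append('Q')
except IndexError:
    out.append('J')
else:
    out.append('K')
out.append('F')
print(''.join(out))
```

Execution trace: 'S' (inner except NameError) → 'Q' (try body, no exception) → 'K' (else) → 'F' (after the try/except). Output: SQKF

Answer: SQKF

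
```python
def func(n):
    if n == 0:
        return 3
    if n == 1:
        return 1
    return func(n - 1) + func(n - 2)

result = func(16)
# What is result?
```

Build up from base cases: func(0)=3, func(1)=1, func(2)=4, func(3)=5, func(4)=9, func(5)=14, func(6)=23, ..., func(16)=2817

Answer: 2817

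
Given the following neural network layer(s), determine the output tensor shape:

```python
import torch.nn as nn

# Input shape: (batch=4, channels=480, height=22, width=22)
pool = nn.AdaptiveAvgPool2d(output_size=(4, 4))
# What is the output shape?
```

Input: (4, 480, 22, 22) -> Output: (4, 480, 4, 4)

Answer: (4, 480, 4, 4)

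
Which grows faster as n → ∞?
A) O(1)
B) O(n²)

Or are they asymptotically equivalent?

O(1) vs O(n²): Higher order terms dominate.

Answer: B) O(n²) grows faster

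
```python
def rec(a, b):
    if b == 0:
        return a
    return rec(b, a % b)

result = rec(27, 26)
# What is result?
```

rec(27, 26) -> rec(26, 1) -> rec(1, 0) -> 1

Answer: 1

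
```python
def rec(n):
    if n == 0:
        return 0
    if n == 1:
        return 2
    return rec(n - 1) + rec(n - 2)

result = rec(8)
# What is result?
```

Build up from base cases: rec(0)=0, rec(1)=2, rec(2)=2, rec(3)=4, rec(4)=6, rec(5)=10, rec(6)=16, ..., rec(8)=42

Answer: 42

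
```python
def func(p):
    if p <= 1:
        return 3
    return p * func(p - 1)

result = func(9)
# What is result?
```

func(9) = 9 * 8 * 7 * 6 * 5 * 4 * 3 * 2 * 3 = 1088640

Answer: 1088640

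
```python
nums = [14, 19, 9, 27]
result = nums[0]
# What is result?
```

Trace:
`nums = [14, 19, 9, 27]` → nums = [14, 19, 9, 27]
`result = nums[0]` → result = 14
So result = 14

Answer: 14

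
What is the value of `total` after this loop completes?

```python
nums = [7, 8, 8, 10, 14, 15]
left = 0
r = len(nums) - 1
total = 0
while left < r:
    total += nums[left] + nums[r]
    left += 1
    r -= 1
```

Sum of pairs from ends
`total` takes the values: 0 → 22 → 44 → 62

Answer: 62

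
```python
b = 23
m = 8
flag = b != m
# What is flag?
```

Trace:
`b = 23` → b = 23
`m = 8` → m = 8
`flag = b != m` → flag = True
So flag = True

Answer: True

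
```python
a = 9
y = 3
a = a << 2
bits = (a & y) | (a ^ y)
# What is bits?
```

Trace:
`a = 9` → a = 9
`y = 3` → y = 3
`a = a << 2` → a = 36
`bits = (a & y) | (a ^ y)` → bits = 39
So bits = 39

Answer: 39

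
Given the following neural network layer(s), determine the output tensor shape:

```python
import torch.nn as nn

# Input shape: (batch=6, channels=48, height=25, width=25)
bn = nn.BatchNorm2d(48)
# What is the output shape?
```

Input: (6, 48, 25, 25) -> Output: (6, 48, 25, 25)

Answer: (6, 48, 25, 25)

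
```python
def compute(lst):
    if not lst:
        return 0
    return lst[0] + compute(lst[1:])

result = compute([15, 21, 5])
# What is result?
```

15 + 21 + 5 + 0 = 41

Answer: 41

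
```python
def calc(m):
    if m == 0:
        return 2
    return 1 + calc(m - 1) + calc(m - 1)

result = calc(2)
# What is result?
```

calc(m) = 1 + 2·calc(m-1), calc(0)=2. Closed form: (2+1)·2^2 - 1 = 11.

Answer: 11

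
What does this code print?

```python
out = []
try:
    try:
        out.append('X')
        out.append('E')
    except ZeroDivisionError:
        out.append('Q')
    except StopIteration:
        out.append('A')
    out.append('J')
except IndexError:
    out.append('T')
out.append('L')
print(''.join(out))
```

Execution trace: 'X' (inner try body) → 'E' (inner try body, no exception) → 'J' (try body, no exception) → 'L' (after the try/except). Output: XEJL

Answer: XEJL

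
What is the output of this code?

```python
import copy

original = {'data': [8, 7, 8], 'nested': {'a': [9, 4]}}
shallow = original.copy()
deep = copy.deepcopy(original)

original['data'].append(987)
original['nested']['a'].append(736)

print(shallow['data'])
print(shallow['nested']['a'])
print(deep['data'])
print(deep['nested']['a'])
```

Key concept: comparing shallow vs deep copy.
Step by step:
`original = {'data': [8, 7, 8], 'nested': {'a': [9, 4]}}` → original = {'data': [8, 7, 8], 'nested': {'a': [9, 4]}}
`shallow = original.copy()` → shallow = {'data': [8, 7, 8], 'nested': {'a': [9, 4]}}
`deep = copy.deepcopy(original)` → deep = {'data': [8, 7, 8], 'nested': {'a': [9, 4]}}
`original['data'].append(987)` → original = {'data': [8, 7, 8, 987], 'nested': {'a': [9, 4]}}; shallow = {'data': [8, 7, 8, 987], 'nested': {'a': [9, 4]}}
`original['nested']['a'].append(736)` → original = {'data': [8, 7, 8, 987], 'nested': {'a': [9, 4, 736]}}; shallow = {'data': [8, 7, 8, 987], 'nested': {'a': [9, 4, 736]}}
`print(shallow['data'])` → prints [8, 7, 8, 987]
`print(shallow['nested']['a'])` → prints [9, 4, 736]
`print(deep['data'])` → prints [8, 7, 8]
`print(deep['nested']['a'])` → prints [9, 4]

Answer:
[8, 7, 8, 987]
[9, 4, 736]
[8, 7, 8]
[9, 4]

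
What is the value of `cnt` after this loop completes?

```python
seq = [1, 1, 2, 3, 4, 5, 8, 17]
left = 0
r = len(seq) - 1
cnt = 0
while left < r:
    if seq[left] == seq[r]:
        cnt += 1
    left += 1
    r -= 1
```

Count matching pairs from ends
`cnt` takes the values: 0

Answer: 0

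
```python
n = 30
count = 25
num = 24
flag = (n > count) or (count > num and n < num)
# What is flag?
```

Trace:
`n = 30` → n = 30
`count = 25` → count = 25
`num = 24` → num = 24
`flag = (n > count) or (count > num and n < num)` → flag = True
So flag = True

Answer: True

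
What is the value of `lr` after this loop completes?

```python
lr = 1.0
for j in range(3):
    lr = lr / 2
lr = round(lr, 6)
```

Halving LR 3 times: 1 / 2^3
`lr` takes the values: 1.0 → 0.5 → 0.25 → 0.125

Answer: 0.125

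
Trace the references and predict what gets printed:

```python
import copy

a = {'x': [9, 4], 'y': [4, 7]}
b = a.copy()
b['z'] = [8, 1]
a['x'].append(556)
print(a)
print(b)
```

Key concept: shallow copy of dict with mutable values.
Step by step:
`a = {'x': [9, 4], 'y': [4, 7]}` → a = {'x': [9, 4], 'y': [4, 7]}
`b = a.copy()` → b = {'x': [9, 4], 'y': [4, 7]}
`b['z'] = [8, 1]` → b = {'x': [9, 4], 'y': [4, 7], 'z': [8, 1]}
`a['x'].append(556)` → a = {'x': [9, 4, 556], 'y': [4, 7]}; b = {'x': [9, 4, 556], 'y': [4, 7], 'z': [8, 1]}
`print(a)` → prints {'x': [9, 4, 556], 'y': [4, 7]}
`print(b)` → prints {'x': [9, 4, 556], 'y': [4, 7], 'z': [8, 1]}

Answer:
{'x': [9, 4, 556], 'y': [4, 7]}
{'x': [9, 4, 556], 'y': [4, 7], 'z': [8, 1]}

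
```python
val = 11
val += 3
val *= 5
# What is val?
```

Trace:
`val = 11` → val = 11
`val += 3` → val = 14
`val *= 5` → val = 70
So val = 70

Answer: 70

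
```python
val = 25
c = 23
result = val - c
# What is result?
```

Trace:
`val = 25` → val = 25
`c = 23` → c = 23
`result = val - c` → result = 2
So result = 2

Answer: 2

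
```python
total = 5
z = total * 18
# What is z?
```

Trace:
`total = 5` → total = 5
`z = total * 18` → z = 90
So z = 90

Answer: 90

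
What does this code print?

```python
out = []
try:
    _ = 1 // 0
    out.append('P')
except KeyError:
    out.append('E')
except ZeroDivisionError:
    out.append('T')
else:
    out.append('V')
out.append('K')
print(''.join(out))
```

Execution trace: 'T' (except ZeroDivisionError) → 'K' (after the try/except). Output: TK

Answer: TK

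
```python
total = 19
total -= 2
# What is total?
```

Trace:
`total = 19` → total = 19
`total -= 2` → total = 17
So total = 17

Answer: 17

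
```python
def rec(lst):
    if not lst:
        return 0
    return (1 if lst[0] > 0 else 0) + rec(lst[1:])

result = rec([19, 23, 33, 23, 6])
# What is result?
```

Count of positive elements in [19, 23, 33, 23, 6] = 5

Answer: 5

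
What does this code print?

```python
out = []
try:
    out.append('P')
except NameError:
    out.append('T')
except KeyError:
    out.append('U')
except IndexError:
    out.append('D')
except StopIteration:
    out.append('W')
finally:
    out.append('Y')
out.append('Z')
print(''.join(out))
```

Execution trace: 'P' (try body, no exception) → 'Y' (finally) → 'Z' (after the try/except). Output: PYZ

Answer: PYZ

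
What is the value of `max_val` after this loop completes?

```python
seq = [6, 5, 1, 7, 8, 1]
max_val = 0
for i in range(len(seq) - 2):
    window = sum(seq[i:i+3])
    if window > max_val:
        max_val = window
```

Max sum of 3-element window in [6, 5, 1, 7, 8, 1]
`max_val` takes the values: 0 → 12 → 13 → 16

Answer: 16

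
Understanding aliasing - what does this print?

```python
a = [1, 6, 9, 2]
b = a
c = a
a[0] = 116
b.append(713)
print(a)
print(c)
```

Key concept: multiple aliases.
Step by step:
`a = [1, 6, 9, 2]` → a = [1, 6, 9, 2]
`b = a` → b = [1, 6, 9, 2] (same object as a)
`c = a` → c = [1, 6, 9, 2] (same object as a, b)
`a[0] = 116` → a = [116, 6, 9, 2] (same object as b, c); b = [116, 6, 9, 2] (same object as a, c); c = [116, 6, 9, 2] (same object as a, b)
`b.append(713)` → a = [116, 6, 9, 2, 713] (same object as b, c); b = [116, 6, 9, 2, 713] (same object as a, c); c = [116, 6, 9, 2, 713] (same object as a, b)
`print(a)` → prints [116, 6, 9, 2, 713]
`print(c)` → prints [116, 6, 9, 2, 713]

Answer:
[116, 6, 9, 2, 713]
[116, 6, 9, 2, 713]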